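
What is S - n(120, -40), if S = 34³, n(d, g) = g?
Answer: 39344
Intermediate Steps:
S = 39304
S - n(120, -40) = 39304 - 1*(-40) = 39304 + 40 = 39344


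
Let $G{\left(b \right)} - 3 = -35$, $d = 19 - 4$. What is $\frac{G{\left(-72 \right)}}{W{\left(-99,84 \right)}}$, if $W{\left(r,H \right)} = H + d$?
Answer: $- \frac{32}{99} \approx -0.32323$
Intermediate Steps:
$d = 15$
$G{\left(b \right)} = -32$ ($G{\left(b \right)} = 3 - 35 = -32$)
$W{\left(r,H \right)} = 15 + H$ ($W{\left(r,H \right)} = H + 15 = 15 + H$)
$\frac{G{\left(-72 \right)}}{W{\left(-99,84 \right)}} = - \frac{32}{15 + 84} = - \frac{32}{99}$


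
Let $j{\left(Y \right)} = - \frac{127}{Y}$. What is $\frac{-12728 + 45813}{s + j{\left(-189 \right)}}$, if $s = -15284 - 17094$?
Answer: $- \frac{1250613}{1223863} \approx -1.0219$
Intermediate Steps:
$s = -32378$
$\frac{-12728 + 45813}{s + j{\left(-189 \right)}} = \frac{-12728 + 45813}{-32378 - \frac{127}{-189}} = \frac{33085}{-32378 - - \frac{127}{189}} = \frac{33085}{-32378 + \frac{127}{189}} = \frac{33085}{- \frac{6119315}{189}} = 33085 \left(- \frac{189}{6119315}\right) = - \frac{1250613}{1223863}$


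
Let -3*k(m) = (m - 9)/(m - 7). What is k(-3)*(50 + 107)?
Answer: -314/5 ≈ -62.800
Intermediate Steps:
k(m) = -(-9 + m)/(3*(-7 + m)) (k(m) = -(m - 9)/(3*(m - 7)) = -(-9 + m)/(3*(-7 + m)))
k(-3)*(50 + 107) = ((9 - 1*(-3))/(3*(-7 - 3)))*(50 + 107) = ((1/3)*(9 + 3)/(-10))*157 = ((1/3)*(-1/10)*12)*157 = -2/5*157 = -314/5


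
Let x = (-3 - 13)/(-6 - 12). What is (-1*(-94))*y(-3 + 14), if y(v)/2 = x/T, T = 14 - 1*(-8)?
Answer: 752/99 ≈ 7.5960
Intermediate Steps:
T = 22 (T = 14 + 8 = 22)
x = 8/9 (x = -16/(-18) = -16*(-1/18) = 8/9 ≈ 0.88889)
y(v) = 8/99 (y(v) = 2*((8/9)/22) = 2*((8/9)*(1/22)) = 2*(4/99) = 8/99)
(-1*(-94))*y(-3 + 14) = -1*(-94)*(8/99) = 94*(8/99) = 752/99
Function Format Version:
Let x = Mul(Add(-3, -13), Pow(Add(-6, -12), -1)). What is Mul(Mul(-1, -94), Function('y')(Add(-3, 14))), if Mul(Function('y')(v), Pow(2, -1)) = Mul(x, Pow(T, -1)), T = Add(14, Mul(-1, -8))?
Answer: Rational(752, 99) ≈ 7.5960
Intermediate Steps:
T = 22 (T = Add(14, 8) = 22)
x = Rational(8, 9) (x = Mul(-16, Pow(-18, -1)) = Mul(-16, Rational(-1, 18)) = Rational(8, 9) ≈ 0.88889)
Function('y')(v) = Rational(8, 99) (Function('y')(v) = Mul(2, Mul(Rational(8, 9), Pow(22, -1))) = Mul(2, Mul(Rational(8, 9), Rational(1, 22))) = Mul(2, Rational(4, 99)) = Rational(8, 99))
Mul(Mul(-1, -94), Function('y')(Add(-3, 14))) = Mul(Mul(-1, -94), Rational(8, 99)) = Mul(94, Rational(8, 99)) = Rational(752, 99)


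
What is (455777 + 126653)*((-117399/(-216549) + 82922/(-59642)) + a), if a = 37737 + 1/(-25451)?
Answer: 1204102139525562018121040/54785039803593 ≈ 2.1979e+10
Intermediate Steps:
a = 960444386/25451 (a = 37737 - 1/25451 = 960444386/25451 ≈ 37737.)
(455777 + 126653)*((-117399/(-216549) + 82922/(-59642)) + a) = (455777 + 126653)*((-117399/(-216549) + 82922/(-59642)) + 960444386/25451) = 582430*((-117399*(-1/216549) + 82922*(-1/59642)) + 960444386/25451) = 582430*((39133/72183 - 41461/29821) + 960444386/25451) = 582430*(-1825794170/2152569243 + 960444386/25451) = 582430*(2067376576628199128/54785039803593) = 1204102139525562018121040/54785039803593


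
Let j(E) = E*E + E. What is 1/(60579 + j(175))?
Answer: 1/91379 ≈ 1.0943e-5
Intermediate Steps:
j(E) = E + E² (j(E) = E² + E = E + E²)
1/(60579 + j(175)) = 1/(60579 + 175*(1 + 175)) = 1/(60579 + 175*176) = 1/(60579 + 30800) = 1/91379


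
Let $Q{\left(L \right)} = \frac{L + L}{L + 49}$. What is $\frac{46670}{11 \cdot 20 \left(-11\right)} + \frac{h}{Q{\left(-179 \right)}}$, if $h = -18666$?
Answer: $- \frac{294451573}{43318} \approx -6797.4$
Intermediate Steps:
$Q{\left(L \right)} = \frac{2 L}{49 + L}$
$\frac{46670}{11 \cdot 20 \left(-11\right)} + \frac{h}{Q{\left(-179 \right)}} = \frac{46670}{11 \cdot 20 \left(-11\right)} - \frac{18666}{2 \left(-179\right) \frac{1}{49 - 179}} = \frac{46670}{220 \left(-11\right)} - \frac{18666}{2 \left(-179\right) \frac{1}{-130}} = \frac{46670}{-2420} - \frac{18666}{2 \left(-179\right) \left(- \frac{1}{130}\right)} = 46670 \left(- \frac{1}{2420}\right) - \frac{18666}{\frac{179}{65}} = - \frac{4667}{242} - \frac{1213290}{179} = - \frac{294451573}{43318}$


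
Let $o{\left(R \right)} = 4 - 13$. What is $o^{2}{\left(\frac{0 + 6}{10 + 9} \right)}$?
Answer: $81$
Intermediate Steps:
$o{\left(R \right)} = -9$ ($o{\left(R \right)} = 4 - 13 = -9$)
$o^{2}{\left(\frac{0 + 6}{10 + 9} \right)} = \left(-9\right)^{2} = 81$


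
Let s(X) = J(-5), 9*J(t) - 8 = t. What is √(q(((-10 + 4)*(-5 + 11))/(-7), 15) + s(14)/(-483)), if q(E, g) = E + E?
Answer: √48967/69 ≈ 3.2070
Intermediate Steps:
J(t) = 8/9 + t/9
s(X) = ⅓ (s(X) = 8/9 + (⅑)*(-5) = 8/9 - 5/9 = ⅓)
q(E, g) = 2*E
√(q(((-10 + 4)*(-5 + 11))/(-7), 15) + s(14)/(-483)) = √(2*(((-10 + 4)*(-5 + 11))/(-7)) + (⅓)/(-483)) = √(2*(-6*6*(-⅐)) + (⅓)*(-1/483)) = √(2*(-36*(-⅐)) - 1/1449) = √(2*(36/7) - 1/1449) = √(72/7 - 1/1449) = √(2129/207) = √48967/69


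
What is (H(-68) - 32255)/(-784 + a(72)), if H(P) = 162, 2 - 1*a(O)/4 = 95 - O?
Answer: 32093/868 ≈ 36.974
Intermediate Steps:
a(O) = -372 + 4*O (a(O) = 8 - 4*(95 - O) = 8 + (-380 + 4*O) = -372 + 4*O)
(H(-68) - 32255)/(-784 + a(72)) = (162 - 32255)/(-784 + (-372 + 4*72)) = -32093/(-784 + (-372 + 288)) = -32093/(-784 - 84) = -32093/(-868) = -32093*(-1/868) = 32093/868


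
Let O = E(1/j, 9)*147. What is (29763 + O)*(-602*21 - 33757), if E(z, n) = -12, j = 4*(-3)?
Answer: -1299125601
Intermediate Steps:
j = -12
O = -1764 (O = -12*147 = -1764)
(29763 + O)*(-602*21 - 33757) = (29763 - 1764)*(-602*21 - 33757) = 27999*(-12642 - 33757) = 27999*(-46399) = -1299125601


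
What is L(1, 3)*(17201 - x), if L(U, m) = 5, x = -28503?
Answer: 228520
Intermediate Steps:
L(1, 3)*(17201 - x) = 5*(17201 - 1*(-28503)) = 5*(17201 + 28503) = 5*45704 = 228520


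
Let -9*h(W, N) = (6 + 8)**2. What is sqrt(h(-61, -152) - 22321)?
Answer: I*sqrt(201085)/3 ≈ 149.48*I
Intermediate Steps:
h(W, N) = -196/9 (h(W, N) = -(6 + 8)**2/9 = -1/9*14**2 = -1/9*196 = -196/9)
sqrt(h(-61, -152) - 22321) = sqrt(-196/9 - 22321) = sqrt(-201085/9) = I*sqrt(201085)/3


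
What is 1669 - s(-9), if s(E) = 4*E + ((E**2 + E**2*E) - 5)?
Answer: 2358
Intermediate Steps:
s(E) = -5 + E**2 + E**3 + 4*E (s(E) = 4*E + ((E**2 + E**3) - 5) = 4*E + (-5 + E**2 + E**3) = -5 + E**2 + E**3 + 4*E)
1669 - s(-9) = 1669 - (-5 + (-9)**2 + (-9)**3 + 4*(-9)) = 1669 - (-5 + 81 - 729 - 36) = 1669 - 1*(-689) = 1669 + 689 = 2358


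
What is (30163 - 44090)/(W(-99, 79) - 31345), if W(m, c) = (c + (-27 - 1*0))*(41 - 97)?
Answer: 733/1803 ≈ 0.40654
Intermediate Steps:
W(m, c) = 1512 - 56*c (W(m, c) = (c + (-27 + 0))*(-56) = (c - 27)*(-56) = (-27 + c)*(-56) = 1512 - 56*c)
(30163 - 44090)/(W(-99, 79) - 31345) = (30163 - 44090)/((1512 - 56*79) - 31345) = -13927/((1512 - 4424) - 31345) = -13927/(-2912 - 31345) = -13927/(-34257) = -13927*(-1/34257) = 733/1803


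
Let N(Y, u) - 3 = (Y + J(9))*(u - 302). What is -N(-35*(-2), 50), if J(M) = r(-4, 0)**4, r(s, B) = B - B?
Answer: 17637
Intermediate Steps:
r(s, B) = 0
J(M) = 0 (J(M) = 0**4 = 0)
N(Y, u) = 3 + Y*(-302 + u) (N(Y, u) = 3 + (Y + 0)*(u - 302) = 3 + Y*(-302 + u))
-N(-35*(-2), 50) = -(3 - (-10570)*(-2) - 35*(-2)*50) = -(3 - 302*70 + 70*50) = -(3 - 21140 + 3500) = -1*(-17637) = 17637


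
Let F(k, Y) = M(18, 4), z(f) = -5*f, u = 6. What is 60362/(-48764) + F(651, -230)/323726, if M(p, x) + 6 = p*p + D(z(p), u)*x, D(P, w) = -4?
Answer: -4881505521/3946543666 ≈ -1.2369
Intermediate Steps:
M(p, x) = -6 + p² - 4*x (M(p, x) = -6 + (p*p - 4*x) = -6 + (p² - 4*x) = -6 + p² - 4*x)
F(k, Y) = 302 (F(k, Y) = -6 + 18² - 4*4 = -6 + 324 - 16 = 302)
60362/(-48764) + F(651, -230)/323726 = 60362/(-48764) + 302/323726 = 60362*(-1/48764) + 302*(1/323726) = -30181/24382 + 151/161863 = -4881505521/3946543666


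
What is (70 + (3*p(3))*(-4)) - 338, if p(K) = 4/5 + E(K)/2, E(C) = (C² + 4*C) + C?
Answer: -2108/5 ≈ -421.60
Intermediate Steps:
E(C) = C² + 5*C
p(K) = ⅘ + K*(5 + K)/2 (p(K) = 4/5 + (K*(5 + K))/2 = 4*(⅕) + (K*(5 + K))*(½) = ⅘ + K*(5 + K)/2)
(70 + (3*p(3))*(-4)) - 338 = (70 + (3*(⅘ + (½)*3*(5 + 3)))*(-4)) - 338 = (70 + (3*(⅘ + (½)*3*8))*(-4)) - 338 = (70 + (3*(⅘ + 12))*(-4)) - 338 = (70 + (3*(64/5))*(-4)) - 338 = (70 + (192/5)*(-4)) - 338 = (70 - 768/5) - 338 = -418/5 - 338 = -2108/5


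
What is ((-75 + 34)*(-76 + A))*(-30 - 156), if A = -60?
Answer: -1037136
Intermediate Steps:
((-75 + 34)*(-76 + A))*(-30 - 156) = ((-75 + 34)*(-76 - 60))*(-30 - 156) = -41*(-136)*(-186) = 5576*(-186) = -1037136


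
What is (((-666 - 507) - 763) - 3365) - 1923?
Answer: -7224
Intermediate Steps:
(((-666 - 507) - 763) - 3365) - 1923 = ((-1173 - 763) - 3365) - 1923 = (-1936 - 3365) - 1923 = -5301 - 1923 = -7224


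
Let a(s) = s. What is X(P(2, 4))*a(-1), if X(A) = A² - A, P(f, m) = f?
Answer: -2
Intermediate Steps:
X(P(2, 4))*a(-1) = (2*(-1 + 2))*(-1) = (2*1)*(-1) = 2*(-1) = -2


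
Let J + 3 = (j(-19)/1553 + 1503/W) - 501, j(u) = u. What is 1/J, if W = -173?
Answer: -268669/137746622 ≈ -0.0019505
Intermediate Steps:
J = -137746622/268669 (J = -3 + ((-19/1553 + 1503/(-173)) - 501) = -3 + ((-19*1/1553 + 1503*(-1/173)) - 501) = -3 + ((-19/1553 - 1503/173) - 501) = -3 + (-2337446/268669 - 501) = -3 - 136940615/268669 = -137746622/268669 ≈ -512.70)
1/J = 1/(-137746622/268669) = -268669/137746622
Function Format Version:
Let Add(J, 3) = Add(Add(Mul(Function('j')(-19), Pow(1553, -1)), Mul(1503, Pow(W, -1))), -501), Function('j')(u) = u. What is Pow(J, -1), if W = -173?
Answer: Rational(-268669, 137746622) ≈ -0.0019505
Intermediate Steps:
J = Rational(-137746622, 268669) (J = Add(-3, Add(Add(Mul(-19, Pow(1553, -1)), Mul(1503, Pow(-173, -1))), -501)) = Add(-3, Add(Add(Mul(-19, Rational(1, 1553)), Mul(1503, Rational(-1, 173))), -501)) = Add(-3, Add(Add(Rational(-19, 1553), Rational(-1503, 173)), -501)) = Add(-3, Add(Rational(-2337446, 268669), -501)) = Add(-3, Rational(-136940615, 268669)) = Rational(-137746622, 268669) ≈ -512.70)
Pow(J, -1) = Pow(Rational(-137746622, 268669), -1) = Rational(-268669, 137746622)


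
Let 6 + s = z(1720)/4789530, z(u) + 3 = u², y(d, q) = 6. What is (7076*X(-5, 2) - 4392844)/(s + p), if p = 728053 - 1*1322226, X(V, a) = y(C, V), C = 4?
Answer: 20836313837640/2845835187473 ≈ 7.3217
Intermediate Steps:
z(u) = -3 + u²
X(V, a) = 6
p = -594173 (p = 728053 - 1322226 = -594173)
s = -25778783/4789530 (s = -6 + (-3 + 1720²)/4789530 = -6 + (-3 + 2958400)*(1/4789530) = -6 + 2958397*(1/4789530) = -6 + 2958397/4789530 = -25778783/4789530 ≈ -5.3823)
(7076*X(-5, 2) - 4392844)/(s + p) = (7076*6 - 4392844)/(-25778783/4789530 - 594173) = (42456 - 4392844)/(-2845835187473/4789530) = -4350388*(-4789530/2845835187473) = 20836313837640/2845835187473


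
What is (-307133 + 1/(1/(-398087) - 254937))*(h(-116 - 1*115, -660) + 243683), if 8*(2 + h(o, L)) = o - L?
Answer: -60777742486321732763619/811896844160 ≈ -7.4859e+10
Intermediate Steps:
h(o, L) = -2 - L/8 + o/8 (h(o, L) = -2 + (o - L)/8 = -2 + (-L/8 + o/8) = -2 - L/8 + o/8)
(-307133 + 1/(1/(-398087) - 254937))*(h(-116 - 1*115, -660) + 243683) = (-307133 + 1/(1/(-398087) - 254937))*((-2 - 1/8*(-660) + (-116 - 1*115)/8) + 243683) = (-307133 + 1/(-1/398087 - 254937))*((-2 + 165/2 + (-116 - 115)/8) + 243683) = (-307133 + 1/(-101487105520/398087))*((-2 + 165/2 + (1/8)*(-231)) + 243683) = (-307133 - 398087/101487105520)*((-2 + 165/2 - 231/8) + 243683) = -31170039180072247*(413/8 + 243683)/101487105520 = -31170039180072247/101487105520*1949877/8 = -60777742486321732763619/811896844160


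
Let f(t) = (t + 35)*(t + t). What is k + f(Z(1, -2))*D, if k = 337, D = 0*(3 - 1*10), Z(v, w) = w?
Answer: 337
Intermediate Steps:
D = 0 (D = 0*(3 - 10) = 0*(-7) = 0)
f(t) = 2*t*(35 + t) (f(t) = (35 + t)*(2*t) = 2*t*(35 + t))
k + f(Z(1, -2))*D = 337 + (2*(-2)*(35 - 2))*0 = 337 + (2*(-2)*33)*0 = 337 - 132*0 = 337 + 0 = 337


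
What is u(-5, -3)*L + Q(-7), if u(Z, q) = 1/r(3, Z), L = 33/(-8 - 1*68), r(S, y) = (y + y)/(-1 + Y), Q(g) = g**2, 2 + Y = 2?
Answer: 37207/760 ≈ 48.957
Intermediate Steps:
Y = 0 (Y = -2 + 2 = 0)
r(S, y) = -2*y (r(S, y) = (y + y)/(-1 + 0) = (2*y)/(-1) = (2*y)*(-1) = -2*y)
L = -33/76 (L = 33/(-8 - 68) = 33/(-76) = 33*(-1/76) = -33/76 ≈ -0.43421)
u(Z, q) = -1/(2*Z) (u(Z, q) = 1/(-2*Z) = -1/(2*Z))
u(-5, -3)*L + Q(-7) = -1/2/(-5)*(-33/76) + (-7)**2 = -1/2*(-1/5)*(-33/76) + 49 = (1/10)*(-33/76) + 49 = -33/760 + 49 = 37207/760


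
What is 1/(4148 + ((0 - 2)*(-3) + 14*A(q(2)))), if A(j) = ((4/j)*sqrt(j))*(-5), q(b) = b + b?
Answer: 1/4014 ≈ 0.00024913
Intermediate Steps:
q(b) = 2*b
A(j) = -20/sqrt(j) (A(j) = (4/sqrt(j))*(-5) = -20/sqrt(j))
1/(4148 + ((0 - 2)*(-3) + 14*A(q(2)))) = 1/(4148 + ((0 - 2)*(-3) + 14*(-20/sqrt(2*2)))) = 1/(4148 + (-2*(-3) + 14*(-20/sqrt(4)))) = 1/(4148 + (6 + 14*(-20*1/2))) = 1/(4148 + (6 + 14*(-10))) = 1/(4148 + (6 - 140)) = 1/(4148 - 134) = 1/4014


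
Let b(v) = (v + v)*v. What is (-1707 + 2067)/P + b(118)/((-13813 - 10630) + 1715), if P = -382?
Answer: -1176251/542631 ≈ -2.1677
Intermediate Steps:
b(v) = 2*v**2 (b(v) = (2*v)*v = 2*v**2)
(-1707 + 2067)/P + b(118)/((-13813 - 10630) + 1715) = (-1707 + 2067)/(-382) + (2*118**2)/((-13813 - 10630) + 1715) = 360*(-1/382) + (2*13924)/(-24443 + 1715) = -180/191 + 27848/(-22728) = -180/191 + 27848*(-1/22728) = -180/191 - 3481/2841 = -1176251/542631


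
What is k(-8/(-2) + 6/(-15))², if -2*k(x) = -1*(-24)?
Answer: 144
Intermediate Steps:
k(x) = -12 (k(x) = -(-1)*(-24)/2 = -½*24 = -12)
k(-8/(-2) + 6/(-15))² = (-12)² = 144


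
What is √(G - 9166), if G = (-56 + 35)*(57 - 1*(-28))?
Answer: I*√10951 ≈ 104.65*I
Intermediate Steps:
G = -1785 (G = -21*(57 + 28) = -21*85 = -1785)
√(G - 9166) = √(-1785 - 9166) = √(-10951) = I*√10951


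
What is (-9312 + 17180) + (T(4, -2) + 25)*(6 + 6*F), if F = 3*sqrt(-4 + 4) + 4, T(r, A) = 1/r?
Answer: 17251/2 ≈ 8625.5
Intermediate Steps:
F = 4 (F = 3*sqrt(0) + 4 = 3*0 + 4 = 0 + 4 = 4)
(-9312 + 17180) + (T(4, -2) + 25)*(6 + 6*F) = (-9312 + 17180) + (1/4 + 25)*(6 + 6*4) = 7868 + (1/4 + 25)*(6 + 24) = 7868 + (101/4)*30 = 7868 + 1515/2 = 17251/2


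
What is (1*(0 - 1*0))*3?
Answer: 0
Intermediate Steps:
(1*(0 - 1*0))*3 = (1*(0 + 0))*3 = (1*0)*3 = 0*3 = 0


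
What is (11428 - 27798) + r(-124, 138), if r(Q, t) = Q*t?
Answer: -33482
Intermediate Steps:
(11428 - 27798) + r(-124, 138) = (11428 - 27798) - 124*138 = -16370 - 17112 = -33482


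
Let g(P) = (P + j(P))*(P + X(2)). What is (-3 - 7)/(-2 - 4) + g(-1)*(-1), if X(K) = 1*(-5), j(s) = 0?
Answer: -13/3 ≈ -4.3333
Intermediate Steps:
X(K) = -5
g(P) = P*(-5 + P) (g(P) = (P + 0)*(P - 5) = P*(-5 + P))
(-3 - 7)/(-2 - 4) + g(-1)*(-1) = (-3 - 7)/(-2 - 4) - (-5 - 1)*(-1) = -10/(-6) - 1*(-6)*(-1) = -10*(-⅙) + 6*(-1) = 5/3 - 6 = -13/3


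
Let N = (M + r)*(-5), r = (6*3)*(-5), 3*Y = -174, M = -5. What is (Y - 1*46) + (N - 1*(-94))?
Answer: 465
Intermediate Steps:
Y = -58 (Y = (⅓)*(-174) = -58)
r = -90 (r = 18*(-5) = -90)
N = 475 (N = (-5 - 90)*(-5) = -95*(-5) = 475)
(Y - 1*46) + (N - 1*(-94)) = (-58 - 1*46) + (475 - 1*(-94)) = (-58 - 46) + (475 + 94) = -104 + 569 = 465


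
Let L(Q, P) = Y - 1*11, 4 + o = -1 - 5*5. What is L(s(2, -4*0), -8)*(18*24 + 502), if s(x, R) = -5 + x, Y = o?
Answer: -38294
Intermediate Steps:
o = -30 (o = -4 + (-1 - 5*5) = -4 + (-1 - 25) = -4 - 26 = -30)
Y = -30
L(Q, P) = -41 (L(Q, P) = -30 - 1*11 = -30 - 11 = -41)
L(s(2, -4*0), -8)*(18*24 + 502) = -41*(18*24 + 502) = -41*(432 + 502) = -41*934 = -38294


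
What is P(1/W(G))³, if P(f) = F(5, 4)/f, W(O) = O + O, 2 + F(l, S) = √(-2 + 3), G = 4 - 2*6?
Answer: 4096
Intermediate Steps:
G = -8 (G = 4 - 12 = -8)
F(l, S) = -1 (F(l, S) = -2 + √(-2 + 3) = -2 + √1 = -2 + 1 = -1)
W(O) = 2*O
P(f) = -1/f
P(1/W(G))³ = (-1/(1/(2*(-8))))³ = (-1/(1/(-16)))³ = (-1/(-1/16))³ = (-1*(-16))³ = 16³ = 4096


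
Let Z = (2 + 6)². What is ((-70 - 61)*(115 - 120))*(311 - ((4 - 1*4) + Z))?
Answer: 161785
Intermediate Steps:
Z = 64 (Z = 8² = 64)
((-70 - 61)*(115 - 120))*(311 - ((4 - 1*4) + Z)) = ((-70 - 61)*(115 - 120))*(311 - ((4 - 1*4) + 64)) = (-131*(-5))*(311 - ((4 - 4) + 64)) = 655*(311 - (0 + 64)) = 655*(311 - 1*64) = 655*(311 - 64) = 655*247 = 161785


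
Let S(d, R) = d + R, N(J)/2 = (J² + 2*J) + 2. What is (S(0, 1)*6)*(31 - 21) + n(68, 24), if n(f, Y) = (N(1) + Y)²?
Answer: 1216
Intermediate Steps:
N(J) = 4 + 2*J² + 4*J (N(J) = 2*((J² + 2*J) + 2) = 2*(2 + J² + 2*J) = 4 + 2*J² + 4*J)
S(d, R) = R + d
n(f, Y) = (10 + Y)² (n(f, Y) = ((4 + 2*1² + 4*1) + Y)² = ((4 + 2*1 + 4) + Y)² = ((4 + 2 + 4) + Y)² = (10 + Y)²)
(S(0, 1)*6)*(31 - 21) + n(68, 24) = ((1 + 0)*6)*(31 - 21) + (10 + 24)² = (1*6)*10 + 34² = 6*10 + 1156 = 60 + 1156 = 1216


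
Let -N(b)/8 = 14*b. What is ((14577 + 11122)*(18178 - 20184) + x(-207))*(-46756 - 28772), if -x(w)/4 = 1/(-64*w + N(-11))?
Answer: 3523738868149842/905 ≈ 3.8936e+12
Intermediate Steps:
N(b) = -112*b
x(w) = -4/(1232 - 64*w) (x(w) = -4/(-64*w - 112*(-11)) = -4/(-64*w + 1232) = -4/(1232 - 64*w))
((14577 + 11122)*(18178 - 20184) + x(-207))*(-46756 - 28772) = ((14577 + 11122)*(18178 - 20184) + 1/(4*(-77 + 4*(-207))))*(-46756 - 28772) = (25699*(-2006) + 1/(4*(-77 - 828)))*(-75528) = (-51552194 + (¼)/(-905))*(-75528) = (-51552194 + (¼)*(-1/905))*(-75528) = (-51552194 - 1/3620)*(-75528) = -186618942281/3620*(-75528) = 3523738868149842/905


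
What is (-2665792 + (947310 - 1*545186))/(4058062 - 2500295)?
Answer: -2263668/1557767 ≈ -1.4531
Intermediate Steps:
(-2665792 + (947310 - 1*545186))/(4058062 - 2500295) = (-2665792 + (947310 - 545186))/1557767 = (-2665792 + 402124)*(1/1557767) = -2263668*1/1557767 = -2263668/1557767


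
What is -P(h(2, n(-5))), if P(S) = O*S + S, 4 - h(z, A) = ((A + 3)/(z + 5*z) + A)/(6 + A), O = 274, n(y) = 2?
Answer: -97625/96 ≈ -1016.9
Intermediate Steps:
h(z, A) = 4 - (A + (3 + A)/(6*z))/(6 + A) (h(z, A) = 4 - ((A + 3)/(z + 5*z) + A)/(6 + A) = 4 - ((3 + A)/((6*z)) + A)/(6 + A) = 4 - ((3 + A)*(1/(6*z)) + A)/(6 + A) = 4 - ((3 + A)/(6*z) + A)/(6 + A) = 4 - (A + (3 + A)/(6*z))/(6 + A))
P(S) = 275*S (P(S) = 274*S + S = 275*S)
-P(h(2, n(-5))) = -275*(1/6)*(-3 - 1*2 + 144*2 + 18*2*2)/(2*(6 + 2)) = -275*(1/6)*(1/2)*(-3 - 2 + 288 + 72)/8 = -275*(1/6)*(1/2)*(1/8)*355 = -275*355/96 = -1*97625/96 = -97625/96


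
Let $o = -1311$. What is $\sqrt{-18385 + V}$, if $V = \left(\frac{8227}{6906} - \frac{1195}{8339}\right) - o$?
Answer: $\frac{i \sqrt{56622588015336735822}}{57589134} \approx 130.66 i$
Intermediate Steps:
$V = \frac{75559706957}{57589134}$ ($V = \left(\frac{8227}{6906} - \frac{1195}{8339}\right) - -1311 = \left(8227 \cdot \frac{1}{6906} - \frac{1195}{8339}\right) + 1311 = \left(\frac{8227}{6906} - \frac{1195}{8339}\right) + 1311 = \frac{60352283}{57589134} + 1311 = \frac{75559706957}{57589134} \approx 1312.0$)
$\sqrt{-18385 + V} = \sqrt{-18385 + \frac{75559706957}{57589134}} = \sqrt{- \frac{983216521633}{57589134}} = \frac{i \sqrt{56622588015336735822}}{57589134}$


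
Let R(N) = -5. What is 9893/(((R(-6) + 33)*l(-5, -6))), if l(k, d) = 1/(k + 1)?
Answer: -9893/7 ≈ -1413.3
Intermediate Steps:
l(k, d) = 1/(1 + k)
9893/(((R(-6) + 33)*l(-5, -6))) = 9893/(((-5 + 33)/(1 - 5))) = 9893/((28/(-4))) = 9893/((28*(-¼))) = 9893/(-7) = 9893*(-⅐) = -9893/7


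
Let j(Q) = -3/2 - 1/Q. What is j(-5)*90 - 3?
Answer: -120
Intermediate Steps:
j(Q) = -3/2 - 1/Q (j(Q) = -3*1/2 - 1/Q = -3/2 - 1/Q)
j(-5)*90 - 3 = (-3/2 - 1/(-5))*90 - 3 = (-3/2 - 1*(-1/5))*90 - 3 = (-3/2 + 1/5)*90 - 3 = -13/10*90 - 3 = -117 - 3 = -120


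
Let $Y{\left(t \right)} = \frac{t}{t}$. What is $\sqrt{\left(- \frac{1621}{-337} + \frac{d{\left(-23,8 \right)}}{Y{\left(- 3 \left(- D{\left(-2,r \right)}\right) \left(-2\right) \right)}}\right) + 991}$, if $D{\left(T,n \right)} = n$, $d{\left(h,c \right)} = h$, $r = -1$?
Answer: $\frac{\sqrt{110481069}}{337} \approx 31.19$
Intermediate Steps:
$Y{\left(t \right)} = 1$
$\sqrt{\left(- \frac{1621}{-337} + \frac{d{\left(-23,8 \right)}}{Y{\left(- 3 \left(- D{\left(-2,r \right)}\right) \left(-2\right) \right)}}\right) + 991} = \sqrt{\left(- \frac{1621}{-337} - \frac{23}{1}\right) + 991} = \sqrt{\left(\left(-1621\right) \left(- \frac{1}{337}\right) - 23\right) + 991} = \sqrt{\left(\frac{1621}{337} - 23\right) + 991} = \sqrt{- \frac{6130}{337} + 991} = \sqrt{\frac{327837}{337}} = \frac{\sqrt{110481069}}{337}$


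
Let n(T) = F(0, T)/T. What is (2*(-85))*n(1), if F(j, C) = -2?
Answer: 340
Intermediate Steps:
n(T) = -2/T
(2*(-85))*n(1) = (2*(-85))*(-2/1) = -(-340) = -170*(-2) = 340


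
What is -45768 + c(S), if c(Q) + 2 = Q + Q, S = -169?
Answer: -46108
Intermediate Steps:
c(Q) = -2 + 2*Q (c(Q) = -2 + (Q + Q) = -2 + 2*Q)
-45768 + c(S) = -45768 + (-2 + 2*(-169)) = -45768 + (-2 - 338) = -45768 - 340 = -46108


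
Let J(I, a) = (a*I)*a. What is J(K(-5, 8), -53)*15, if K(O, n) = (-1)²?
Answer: 42135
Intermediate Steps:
K(O, n) = 1
J(I, a) = I*a² (J(I, a) = (I*a)*a = I*a²)
J(K(-5, 8), -53)*15 = (1*(-53)²)*15 = (1*2809)*15 = 2809*15 = 42135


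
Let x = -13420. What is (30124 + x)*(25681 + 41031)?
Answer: 1114357248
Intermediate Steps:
(30124 + x)*(25681 + 41031) = (30124 - 13420)*(25681 + 41031) = 16704*66712 = 1114357248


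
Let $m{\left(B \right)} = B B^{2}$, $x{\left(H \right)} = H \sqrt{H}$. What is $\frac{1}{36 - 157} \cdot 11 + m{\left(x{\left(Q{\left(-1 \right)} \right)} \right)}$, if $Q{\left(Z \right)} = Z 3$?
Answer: $- \frac{1}{11} + 81 i \sqrt{3} \approx -0.090909 + 140.3 i$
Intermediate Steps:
$Q{\left(Z \right)} = 3 Z$
$x{\left(H \right)} = H^{\frac{3}{2}}$
$m{\left(B \right)} = B^{3}$
$\frac{1}{36 - 157} \cdot 11 + m{\left(x{\left(Q{\left(-1 \right)} \right)} \right)} = \frac{1}{36 - 157} \cdot 11 + \left(\left(3 \left(-1\right)\right)^{\frac{3}{2}}\right)^{3} = \frac{1}{-121} \cdot 11 + \left(\left(-3\right)^{\frac{3}{2}}\right)^{3} = \left(- \frac{1}{121}\right) 11 + \left(- 3 i \sqrt{3}\right)^{3} = - \frac{1}{11} + 81 i \sqrt{3}$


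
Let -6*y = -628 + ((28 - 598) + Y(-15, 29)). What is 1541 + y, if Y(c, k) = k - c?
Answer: 5200/3 ≈ 1733.3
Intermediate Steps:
y = 577/3 (y = -(-628 + ((28 - 598) + (29 - 1*(-15))))/6 = -(-628 + (-570 + (29 + 15)))/6 = -(-628 + (-570 + 44))/6 = -(-628 - 526)/6 = -⅙*(-1154) = 577/3 ≈ 192.33)
1541 + y = 1541 + 577/3 = 5200/3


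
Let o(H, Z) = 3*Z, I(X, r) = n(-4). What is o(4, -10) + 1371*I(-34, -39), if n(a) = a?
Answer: -5514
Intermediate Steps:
I(X, r) = -4
o(4, -10) + 1371*I(-34, -39) = 3*(-10) + 1371*(-4) = -30 - 5484 = -5514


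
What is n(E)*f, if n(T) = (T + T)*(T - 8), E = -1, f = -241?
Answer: -4338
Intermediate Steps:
n(T) = 2*T*(-8 + T) (n(T) = (2*T)*(-8 + T) = 2*T*(-8 + T))
n(E)*f = (2*(-1)*(-8 - 1))*(-241) = (2*(-1)*(-9))*(-241) = 18*(-241) = -4338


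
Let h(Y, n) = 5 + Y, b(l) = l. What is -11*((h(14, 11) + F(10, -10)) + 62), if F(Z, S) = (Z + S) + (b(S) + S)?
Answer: -671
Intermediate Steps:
F(Z, S) = Z + 3*S (F(Z, S) = (Z + S) + (S + S) = (S + Z) + 2*S = Z + 3*S)
-11*((h(14, 11) + F(10, -10)) + 62) = -11*(((5 + 14) + (10 + 3*(-10))) + 62) = -11*((19 + (10 - 30)) + 62) = -11*((19 - 20) + 62) = -11*(-1 + 62) = -11*61 = -671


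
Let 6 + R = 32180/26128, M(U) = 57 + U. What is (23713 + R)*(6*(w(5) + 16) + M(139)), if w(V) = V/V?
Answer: 23074463181/3266 ≈ 7.0651e+6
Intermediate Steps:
w(V) = 1
R = -31147/6532 (R = -6 + 32180/26128 = -6 + 32180*(1/26128) = -6 + 8045/6532 = -31147/6532 ≈ -4.7684)
(23713 + R)*(6*(w(5) + 16) + M(139)) = (23713 - 31147/6532)*(6*(1 + 16) + (57 + 139)) = 154862169*(6*17 + 196)/6532 = 154862169*(102 + 196)/6532 = (154862169/6532)*298 = 23074463181/3266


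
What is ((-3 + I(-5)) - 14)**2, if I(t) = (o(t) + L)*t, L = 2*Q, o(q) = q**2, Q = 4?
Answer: 33124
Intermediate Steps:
L = 8 (L = 2*4 = 8)
I(t) = t*(8 + t**2) (I(t) = (t**2 + 8)*t = (8 + t**2)*t = t*(8 + t**2))
((-3 + I(-5)) - 14)**2 = ((-3 - 5*(8 + (-5)**2)) - 14)**2 = ((-3 - 5*(8 + 25)) - 14)**2 = ((-3 - 5*33) - 14)**2 = ((-3 - 165) - 14)**2 = (-168 - 14)**2 = (-182)**2 = 33124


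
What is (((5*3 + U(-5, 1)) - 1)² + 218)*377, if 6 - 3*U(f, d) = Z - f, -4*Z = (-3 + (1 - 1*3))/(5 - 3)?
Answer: 10073817/64 ≈ 1.5740e+5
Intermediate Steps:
Z = 5/8 (Z = -(-3 + (1 - 1*3))/(4*(5 - 3)) = -(-3 + (1 - 3))/(4*2) = -(-3 - 2)/(4*2) = -(-5)/(4*2) = -¼*(-5/2) = 5/8 ≈ 0.62500)
U(f, d) = 43/24 + f/3 (U(f, d) = 2 - (5/8 - f)/3 = 2 + (-5/24 + f/3) = 43/24 + f/3)
(((5*3 + U(-5, 1)) - 1)² + 218)*377 = (((5*3 + (43/24 + (⅓)*(-5))) - 1)² + 218)*377 = (((15 + (43/24 - 5/3)) - 1)² + 218)*377 = (((15 + ⅛) - 1)² + 218)*377 = ((121/8 - 1)² + 218)*377 = ((113/8)² + 218)*377 = (12769/64 + 218)*377 = (26721/64)*377 = 10073817/64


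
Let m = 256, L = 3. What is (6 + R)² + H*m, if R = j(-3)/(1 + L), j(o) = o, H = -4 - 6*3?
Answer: -89671/16 ≈ -5604.4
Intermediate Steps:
H = -22 (H = -4 - 18 = -22)
R = -¾ (R = -3/(1 + 3) = -3/4 = (¼)*(-3) = -¾ ≈ -0.75000)
(6 + R)² + H*m = (6 - ¾)² - 22*256 = (21/4)² - 5632 = 441/16 - 5632 = -89671/16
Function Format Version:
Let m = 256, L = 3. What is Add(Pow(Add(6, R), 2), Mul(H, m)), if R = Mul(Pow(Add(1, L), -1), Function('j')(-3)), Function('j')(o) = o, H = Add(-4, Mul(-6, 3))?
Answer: Rational(-89671, 16) ≈ -5604.4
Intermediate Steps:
H = -22 (H = Add(-4, -18) = -22)
R = Rational(-3, 4) (R = Mul(Pow(Add(1, 3), -1), -3) = Mul(Pow(4, -1), -3) = Mul(Rational(1, 4), -3) = Rational(-3, 4) ≈ -0.75000)
Add(Pow(Add(6, R), 2), Mul(H, m)) = Add(Pow(Add(6, Rational(-3, 4)), 2), Mul(-22, 256)) = Add(Pow(Rational(21, 4), 2), -5632) = Add(Rational(441, 16), -5632) = Rational(-89671, 16)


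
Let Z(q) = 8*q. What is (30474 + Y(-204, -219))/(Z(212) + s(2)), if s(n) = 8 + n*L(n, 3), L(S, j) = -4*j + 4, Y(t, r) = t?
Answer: 15135/844 ≈ 17.932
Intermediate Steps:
L(S, j) = 4 - 4*j
s(n) = 8 - 8*n (s(n) = 8 + n*(4 - 4*3) = 8 + n*(4 - 12) = 8 + n*(-8) = 8 - 8*n)
(30474 + Y(-204, -219))/(Z(212) + s(2)) = (30474 - 204)/(8*212 + (8 - 8*2)) = 30270/(1696 + (8 - 16)) = 30270/(1696 - 8) = 30270/1688 = 30270*(1/1688) = 15135/844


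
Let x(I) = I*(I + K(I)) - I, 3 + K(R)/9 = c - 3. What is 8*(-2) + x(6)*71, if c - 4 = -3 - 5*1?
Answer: -36226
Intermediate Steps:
c = -4 (c = 4 + (-3 - 5*1) = 4 + (-3 - 5) = 4 - 8 = -4)
K(R) = -90 (K(R) = -27 + 9*(-4 - 3) = -27 + 9*(-7) = -27 - 63 = -90)
x(I) = -I + I*(-90 + I) (x(I) = I*(I - 90) - I = I*(-90 + I) - I = -I + I*(-90 + I))
8*(-2) + x(6)*71 = 8*(-2) + (6*(-91 + 6))*71 = -16 + (6*(-85))*71 = -16 - 510*71 = -16 - 36210 = -36226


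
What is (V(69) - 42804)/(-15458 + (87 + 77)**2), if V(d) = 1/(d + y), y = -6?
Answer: -141929/37926 ≈ -3.7423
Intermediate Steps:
V(d) = 1/(-6 + d) (V(d) = 1/(d - 6) = 1/(-6 + d))
(V(69) - 42804)/(-15458 + (87 + 77)**2) = (1/(-6 + 69) - 42804)/(-15458 + (87 + 77)**2) = (1/63 - 42804)/(-15458 + 164**2) = (1/63 - 42804)/(-15458 + 26896) = -2696651/63/11438 = -2696651/63*1/11438 = -141929/37926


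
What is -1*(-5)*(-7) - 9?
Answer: -44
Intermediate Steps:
-1*(-5)*(-7) - 9 = 5*(-7) - 9 = -35 - 9 = -44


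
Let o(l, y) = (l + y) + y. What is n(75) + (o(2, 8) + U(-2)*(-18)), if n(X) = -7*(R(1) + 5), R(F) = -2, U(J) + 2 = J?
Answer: 69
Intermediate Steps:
U(J) = -2 + J
o(l, y) = l + 2*y
n(X) = -21 (n(X) = -7*(-2 + 5) = -7*3 = -21)
n(75) + (o(2, 8) + U(-2)*(-18)) = -21 + ((2 + 2*8) + (-2 - 2)*(-18)) = -21 + ((2 + 16) - 4*(-18)) = -21 + (18 + 72) = -21 + 90 = 69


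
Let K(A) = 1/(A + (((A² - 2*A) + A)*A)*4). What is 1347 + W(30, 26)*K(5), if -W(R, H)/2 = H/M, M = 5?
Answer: 2727623/2025 ≈ 1347.0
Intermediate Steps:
W(R, H) = -2*H/5
K(A) = 1/(A + 4*A*(A² - A)) (K(A) = 1/(A + ((A² - A)*A)*4) = 1/(A + (A*(A² - A))*4) = 1/(A + 4*A*(A² - A)))
1347 + W(30, 26)*K(5) = 1347 + (-⅖*26)*(1/(5*(1 - 4*5 + 4*5²))) = 1347 - 52/(25*(1 - 20 + 4*25)) = 1347 - 52/(25*(1 - 20 + 100)) = 1347 - 52/(25*81) = 1347 - 52/5*1/405 = 1347 - 52/2025 = 2727623/2025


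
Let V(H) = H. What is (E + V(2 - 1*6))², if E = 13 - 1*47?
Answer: 1444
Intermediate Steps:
E = -34 (E = 13 - 47 = -34)
(E + V(2 - 1*6))² = (-34 + (2 - 1*6))² = (-34 + (2 - 6))² = (-34 - 4)² = (-38)² = 1444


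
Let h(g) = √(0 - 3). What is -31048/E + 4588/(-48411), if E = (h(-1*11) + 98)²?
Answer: 4*(-224812*√3 + 386778529*I)/(48411*(-9601*I + 196*√3)) ≈ -3.3246 + 0.1142*I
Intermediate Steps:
h(g) = I*√3 (h(g) = √(-3) = I*√3)
E = (98 + I*√3)² (E = (I*√3 + 98)² = (98 + I*√3)² ≈ 9601.0 + 339.48*I)
-31048/E + 4588/(-48411) = -31048/(98 + I*√3)² + 4588/(-48411) = -31048/(98 + I*√3)² + 4588*(-1/48411) = -31048/(98 + I*√3)² - 4588/48411 = -4588/48411 - 31048/(98 + I*√3)²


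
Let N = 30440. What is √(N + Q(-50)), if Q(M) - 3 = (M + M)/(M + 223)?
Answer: 9*√11248287/173 ≈ 174.48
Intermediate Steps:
Q(M) = 3 + 2*M/(223 + M) (Q(M) = 3 + (M + M)/(M + 223) = 3 + (2*M)/(223 + M) = 3 + 2*M/(223 + M))
√(N + Q(-50)) = √(30440 + (669 + 5*(-50))/(223 - 50)) = √(30440 + (669 - 250)/173) = √(30440 + (1/173)*419) = √(30440 + 419/173) = √(5266539/173) = 9*√11248287/173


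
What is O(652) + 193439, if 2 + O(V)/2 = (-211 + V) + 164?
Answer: 194645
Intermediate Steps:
O(V) = -98 + 2*V (O(V) = -4 + 2*((-211 + V) + 164) = -4 + 2*(-47 + V) = -4 + (-94 + 2*V) = -98 + 2*V)
O(652) + 193439 = (-98 + 2*652) + 193439 = (-98 + 1304) + 193439 = 1206 + 193439 = 194645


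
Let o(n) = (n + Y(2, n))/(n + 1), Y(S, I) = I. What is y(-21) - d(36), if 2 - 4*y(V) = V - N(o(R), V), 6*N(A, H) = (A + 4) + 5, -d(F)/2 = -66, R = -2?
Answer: -3017/24 ≈ -125.71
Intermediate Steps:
o(n) = 2*n/(1 + n) (o(n) = (n + n)/(n + 1) = (2*n)/(1 + n) = 2*n/(1 + n))
d(F) = 132 (d(F) = -2*(-66) = 132)
N(A, H) = 3/2 + A/6 (N(A, H) = ((A + 4) + 5)/6 = ((4 + A) + 5)/6 = (9 + A)/6 = 3/2 + A/6)
y(V) = 25/24 - V/4 (y(V) = 1/2 - (V - (3/2 + (2*(-2)/(1 - 2))/6))/4 = 1/2 - (V - (3/2 + (2*(-2)/(-1))/6))/4 = 1/2 - (V - (3/2 + (2*(-2)*(-1))/6))/4 = 1/2 - (V - (3/2 + (1/6)*4))/4 = 1/2 - (V - (3/2 + 2/3))/4 = 1/2 - (V - 1*13/6)/4 = 1/2 - (V - 13/6)/4 = 1/2 - (-13/6 + V)/4 = 1/2 + (13/24 - V/4) = 25/24 - V/4)
y(-21) - d(36) = (25/24 - 1/4*(-21)) - 1*132 = (25/24 + 21/4) - 132 = 151/24 - 132 = -3017/24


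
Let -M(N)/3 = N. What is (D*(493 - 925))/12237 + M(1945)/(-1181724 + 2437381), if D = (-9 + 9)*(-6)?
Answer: -5835/1255657 ≈ -0.0046470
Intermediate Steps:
M(N) = -3*N
D = 0 (D = 0*(-6) = 0)
(D*(493 - 925))/12237 + M(1945)/(-1181724 + 2437381) = (0*(493 - 925))/12237 + (-3*1945)/(-1181724 + 2437381) = (0*(-432))*(1/12237) - 5835/1255657 = 0*(1/12237) - 5835*1/1255657 = 0 - 5835/1255657 = -5835/1255657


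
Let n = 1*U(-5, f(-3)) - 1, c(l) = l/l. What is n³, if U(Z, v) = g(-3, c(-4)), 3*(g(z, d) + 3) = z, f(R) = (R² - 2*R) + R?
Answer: -125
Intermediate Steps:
c(l) = 1
f(R) = R² - R
g(z, d) = -3 + z/3
U(Z, v) = -4 (U(Z, v) = -3 + (⅓)*(-3) = -3 - 1 = -4)
n = -5 (n = 1*(-4) - 1 = -4 - 1 = -5)
n³ = (-5)³ = -125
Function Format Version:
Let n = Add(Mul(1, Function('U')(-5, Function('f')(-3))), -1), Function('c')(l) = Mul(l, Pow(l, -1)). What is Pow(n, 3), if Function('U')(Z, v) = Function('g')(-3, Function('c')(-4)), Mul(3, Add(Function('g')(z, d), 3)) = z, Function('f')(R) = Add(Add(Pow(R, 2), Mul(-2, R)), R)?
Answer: -125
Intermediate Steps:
Function('c')(l) = 1
Function('f')(R) = Add(Pow(R, 2), Mul(-1, R))
Function('g')(z, d) = Add(-3, Mul(Rational(1, 3), z))
Function('U')(Z, v) = -4 (Function('U')(Z, v) = Add(-3, Mul(Rational(1, 3), -3)) = Add(-3, -1) = -4)
n = -5 (n = Add(Mul(1, -4), -1) = Add(-4, -1) = -5)
Pow(n, 3) = Pow(-5, 3) = -125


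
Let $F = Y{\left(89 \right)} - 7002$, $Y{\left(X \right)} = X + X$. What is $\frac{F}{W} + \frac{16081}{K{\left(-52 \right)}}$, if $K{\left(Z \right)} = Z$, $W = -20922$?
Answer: $- \frac{12926609}{41844} \approx -308.92$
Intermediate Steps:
$Y{\left(X \right)} = 2 X$
$F = -6824$ ($F = 2 \cdot 89 - 7002 = 178 - 7002 = -6824$)
$\frac{F}{W} + \frac{16081}{K{\left(-52 \right)}} = - \frac{6824}{-20922} + \frac{16081}{-52} = \left(-6824\right) \left(- \frac{1}{20922}\right) + 16081 \left(- \frac{1}{52}\right) = \frac{3412}{10461} - \frac{1237}{4} = - \frac{12926609}{41844}$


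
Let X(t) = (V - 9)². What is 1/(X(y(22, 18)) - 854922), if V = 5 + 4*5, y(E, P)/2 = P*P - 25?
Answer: -1/854666 ≈ -1.1700e-6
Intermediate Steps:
y(E, P) = -50 + 2*P² (y(E, P) = 2*(P*P - 25) = 2*(P² - 25) = 2*(-25 + P²) = -50 + 2*P²)
V = 25 (V = 5 + 20 = 25)
X(t) = 256 (X(t) = (25 - 9)² = 16² = 256)
1/(X(y(22, 18)) - 854922) = 1/(256 - 854922) = 1/(-854666) = -1/854666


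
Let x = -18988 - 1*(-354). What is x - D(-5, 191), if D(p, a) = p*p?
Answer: -18659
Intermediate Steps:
x = -18634 (x = -18988 + 354 = -18634)
D(p, a) = p**2
x - D(-5, 191) = -18634 - 1*(-5)**2 = -18634 - 1*25 = -18634 - 25 = -18659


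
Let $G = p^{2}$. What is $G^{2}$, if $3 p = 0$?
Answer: $0$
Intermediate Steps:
$p = 0$ ($p = \frac{1}{3} \cdot 0 = 0$)
$G = 0$ ($G = 0^{2} = 0$)
$G^{2} = 0^{2} = 0$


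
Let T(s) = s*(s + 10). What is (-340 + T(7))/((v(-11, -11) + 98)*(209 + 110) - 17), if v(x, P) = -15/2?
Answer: -442/57705 ≈ -0.0076597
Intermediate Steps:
v(x, P) = -15/2 (v(x, P) = -15*1/2 = -15/2)
T(s) = s*(10 + s)
(-340 + T(7))/((v(-11, -11) + 98)*(209 + 110) - 17) = (-340 + 7*(10 + 7))/((-15/2 + 98)*(209 + 110) - 17) = (-340 + 7*17)/((181/2)*319 - 17) = (-340 + 119)/(57739/2 - 17) = -221/57705/2 = -221*2/57705 = -442/57705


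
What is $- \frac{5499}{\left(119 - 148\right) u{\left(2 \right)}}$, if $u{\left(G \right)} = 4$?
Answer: $\frac{5499}{116} \approx 47.405$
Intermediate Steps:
$- \frac{5499}{\left(119 - 148\right) u{\left(2 \right)}} = - \frac{5499}{\left(119 - 148\right) 4} = - \frac{5499}{\left(-29\right) 4} = - \frac{5499}{-116} = \left(-5499\right) \left(- \frac{1}{116}\right) = \frac{5499}{116}$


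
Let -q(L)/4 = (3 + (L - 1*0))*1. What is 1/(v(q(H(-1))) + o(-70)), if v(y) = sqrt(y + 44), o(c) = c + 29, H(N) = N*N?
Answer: -41/1653 - 2*sqrt(7)/1653 ≈ -0.028005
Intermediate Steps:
H(N) = N**2
o(c) = 29 + c
q(L) = -12 - 4*L (q(L) = -4*(3 + (L - 1*0)) = -4*(3 + (L + 0)) = -4*(3 + L) = -12 - 4*L)
v(y) = sqrt(44 + y)
1/(v(q(H(-1))) + o(-70)) = 1/(sqrt(44 + (-12 - 4*(-1)**2)) + (29 - 70)) = 1/(sqrt(44 + (-12 - 4*1)) - 41) = 1/(sqrt(44 + (-12 - 4)) - 41) = 1/(sqrt(44 - 16) - 41) = 1/(sqrt(28) - 41) = 1/(2*sqrt(7) - 41) = 1/(-41 + 2*sqrt(7))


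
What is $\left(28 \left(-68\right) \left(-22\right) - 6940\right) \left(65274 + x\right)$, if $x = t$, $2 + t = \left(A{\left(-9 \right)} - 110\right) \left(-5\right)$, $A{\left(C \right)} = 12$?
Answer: $2298250376$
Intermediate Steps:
$t = 488$ ($t = -2 + \left(12 - 110\right) \left(-5\right) = -2 - -490 = -2 + 490 = 488$)
$x = 488$
$\left(28 \left(-68\right) \left(-22\right) - 6940\right) \left(65274 + x\right) = \left(28 \left(-68\right) \left(-22\right) - 6940\right) \left(65274 + 488\right) = \left(\left(-1904\right) \left(-22\right) - 6940\right) 65762 = \left(41888 - 6940\right) 65762 = 34948 \cdot 65762 = 2298250376$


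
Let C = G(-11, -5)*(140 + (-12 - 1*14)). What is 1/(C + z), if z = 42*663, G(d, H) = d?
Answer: 1/26592 ≈ 3.7605e-5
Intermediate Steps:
C = -1254 (C = -11*(140 + (-12 - 1*14)) = -11*(140 + (-12 - 14)) = -11*(140 - 26) = -11*114 = -1254)
z = 27846
1/(C + z) = 1/(-1254 + 27846) = 1/26592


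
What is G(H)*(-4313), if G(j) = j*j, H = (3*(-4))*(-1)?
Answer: -621072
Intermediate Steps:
H = 12 (H = -12*(-1) = 12)
G(j) = j**2
G(H)*(-4313) = 12**2*(-4313) = 144*(-4313) = -621072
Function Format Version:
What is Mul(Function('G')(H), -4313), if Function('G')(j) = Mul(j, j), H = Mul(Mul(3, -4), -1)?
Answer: -621072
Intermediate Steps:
H = 12 (H = Mul(-12, -1) = 12)
Function('G')(j) = Pow(j, 2)
Mul(Function('G')(H), -4313) = Mul(Pow(12, 2), -4313) = Mul(144, -4313) = -621072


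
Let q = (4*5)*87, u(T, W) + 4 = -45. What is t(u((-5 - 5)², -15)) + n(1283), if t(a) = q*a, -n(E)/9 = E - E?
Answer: -85260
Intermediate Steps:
u(T, W) = -49 (u(T, W) = -4 - 45 = -49)
n(E) = 0 (n(E) = -9*(E - E) = -9*0 = 0)
q = 1740 (q = 20*87 = 1740)
t(a) = 1740*a
t(u((-5 - 5)², -15)) + n(1283) = 1740*(-49) + 0 = -85260 + 0 = -85260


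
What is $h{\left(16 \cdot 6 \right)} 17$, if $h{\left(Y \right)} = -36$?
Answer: $-612$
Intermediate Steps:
$h{\left(16 \cdot 6 \right)} 17 = \left(-36\right) 17 = -612$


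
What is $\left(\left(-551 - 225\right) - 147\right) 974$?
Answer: $-899002$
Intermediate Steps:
$\left(\left(-551 - 225\right) - 147\right) 974 = \left(-776 - 147\right) 974 = \left(-923\right) 974 = -899002$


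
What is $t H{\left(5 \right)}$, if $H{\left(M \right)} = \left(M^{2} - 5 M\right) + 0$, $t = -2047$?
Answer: $0$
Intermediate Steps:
$H{\left(M \right)} = M^{2} - 5 M$
$t H{\left(5 \right)} = - 2047 \cdot 5 \left(-5 + 5\right) = - 2047 \cdot 5 \cdot 0 = \left(-2047\right) 0 = 0$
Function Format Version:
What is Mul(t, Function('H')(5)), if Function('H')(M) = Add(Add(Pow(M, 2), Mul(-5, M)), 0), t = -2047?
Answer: 0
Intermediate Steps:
Function('H')(M) = Add(Pow(M, 2), Mul(-5, M))
Mul(t, Function('H')(5)) = Mul(-2047, Mul(5, Add(-5, 5))) = Mul(-2047, Mul(5, 0)) = Mul(-2047, 0) = 0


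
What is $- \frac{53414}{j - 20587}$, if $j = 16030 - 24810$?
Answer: $\frac{53414}{29367} \approx 1.8188$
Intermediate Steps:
$j = -8780$ ($j = 16030 - 24810 = -8780$)
$- \frac{53414}{j - 20587} = - \frac{53414}{-8780 - 20587} = - \frac{53414}{-29367} = \left(-53414\right) \left(- \frac{1}{29367}\right) = \frac{53414}{29367}$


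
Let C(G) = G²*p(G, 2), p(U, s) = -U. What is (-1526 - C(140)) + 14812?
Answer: 2757286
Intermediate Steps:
C(G) = -G³ (C(G) = G²*(-G) = -G³)
(-1526 - C(140)) + 14812 = (-1526 - (-1)*140³) + 14812 = (-1526 - (-1)*2744000) + 14812 = (-1526 - 1*(-2744000)) + 14812 = (-1526 + 2744000) + 14812 = 2742474 + 14812 = 2757286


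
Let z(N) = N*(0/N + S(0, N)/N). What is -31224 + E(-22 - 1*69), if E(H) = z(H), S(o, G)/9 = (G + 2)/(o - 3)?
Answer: -30957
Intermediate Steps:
S(o, G) = 9*(2 + G)/(-3 + o) (S(o, G) = 9*((G + 2)/(o - 3)) = 9*((2 + G)/(-3 + o)) = 9*(2 + G)/(-3 + o))
z(N) = -6 - 3*N (z(N) = N*(0/N + (9*(2 + N)/(-3 + 0))/N) = N*(0 + (9*(2 + N)/(-3))/N) = N*(0 + (9*(-⅓)*(2 + N))/N) = N*(0 + (-6 - 3*N)/N) = N*((-6 - 3*N)/N) = -6 - 3*N)
E(H) = -6 - 3*H
-31224 + E(-22 - 1*69) = -31224 + (-6 - 3*(-22 - 1*69)) = -31224 + (-6 - 3*(-22 - 69)) = -31224 + (-6 - 3*(-91)) = -31224 + (-6 + 273) = -31224 + 267 = -30957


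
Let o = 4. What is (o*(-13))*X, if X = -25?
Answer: 1300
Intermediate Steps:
(o*(-13))*X = (4*(-13))*(-25) = -52*(-25) = 1300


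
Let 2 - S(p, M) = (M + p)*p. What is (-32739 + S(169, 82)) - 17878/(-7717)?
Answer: -579960974/7717 ≈ -75154.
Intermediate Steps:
S(p, M) = 2 - p*(M + p) (S(p, M) = 2 - (M + p)*p = 2 - p*(M + p))
(-32739 + S(169, 82)) - 17878/(-7717) = (-32739 + (2 - 1*169² - 1*82*169)) - 17878/(-7717) = (-32739 + (2 - 1*28561 - 13858)) - 17878*(-1/7717) = (-32739 + (2 - 28561 - 13858)) + 17878/7717 = (-32739 - 42417) + 17878/7717 = -75156 + 17878/7717 = -579960974/7717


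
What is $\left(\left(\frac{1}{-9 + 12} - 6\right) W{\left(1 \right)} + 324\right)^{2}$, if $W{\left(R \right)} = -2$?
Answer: $\frac{1012036}{9} \approx 1.1245 \cdot 10^{5}$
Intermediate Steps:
$\left(\left(\frac{1}{-9 + 12} - 6\right) W{\left(1 \right)} + 324\right)^{2} = \left(\left(\frac{1}{-9 + 12} - 6\right) \left(-2\right) + 324\right)^{2} = \left(\left(\frac{1}{3} - 6\right) \left(-2\right) + 324\right)^{2} = \left(\left(- \frac{17}{3}\right) \left(-2\right) + 324\right)^{2} = \left(\frac{34}{3} + 324\right)^{2} = \left(\frac{1006}{3}\right)^{2} = \frac{1012036}{9}$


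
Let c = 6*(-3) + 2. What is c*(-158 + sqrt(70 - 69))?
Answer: 2512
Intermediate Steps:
c = -16 (c = -18 + 2 = -16)
c*(-158 + sqrt(70 - 69)) = -16*(-158 + sqrt(70 - 69)) = -16*(-158 + sqrt(1)) = -16*(-158 + 1) = -16*(-157) = 2512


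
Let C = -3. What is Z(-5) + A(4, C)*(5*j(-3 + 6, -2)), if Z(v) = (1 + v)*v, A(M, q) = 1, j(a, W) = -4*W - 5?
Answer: 35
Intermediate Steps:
j(a, W) = -5 - 4*W
Z(v) = v*(1 + v)
Z(-5) + A(4, C)*(5*j(-3 + 6, -2)) = -5*(1 - 5) + 1*(5*(-5 - 4*(-2))) = -5*(-4) + 1*(5*(-5 + 8)) = 20 + 1*(5*3) = 20 + 1*15 = 20 + 15 = 35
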